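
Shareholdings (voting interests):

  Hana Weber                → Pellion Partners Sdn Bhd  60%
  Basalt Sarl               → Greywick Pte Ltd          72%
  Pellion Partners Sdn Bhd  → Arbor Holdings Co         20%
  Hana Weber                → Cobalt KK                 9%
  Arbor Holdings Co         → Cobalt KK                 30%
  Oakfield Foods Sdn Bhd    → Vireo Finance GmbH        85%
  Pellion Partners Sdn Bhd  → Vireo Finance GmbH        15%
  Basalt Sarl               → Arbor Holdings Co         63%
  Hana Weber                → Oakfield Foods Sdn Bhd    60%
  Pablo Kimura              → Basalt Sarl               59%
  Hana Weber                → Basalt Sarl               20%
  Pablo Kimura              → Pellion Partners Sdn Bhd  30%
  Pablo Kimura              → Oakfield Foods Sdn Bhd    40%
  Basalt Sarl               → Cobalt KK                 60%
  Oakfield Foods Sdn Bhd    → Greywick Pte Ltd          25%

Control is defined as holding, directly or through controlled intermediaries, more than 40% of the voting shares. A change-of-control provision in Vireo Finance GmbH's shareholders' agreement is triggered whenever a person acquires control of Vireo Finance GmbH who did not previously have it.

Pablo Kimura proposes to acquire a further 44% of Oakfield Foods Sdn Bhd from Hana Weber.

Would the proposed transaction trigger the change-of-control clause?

The purchase adds only to Pablo's holdings (Hana's stake shrinks), so Pablo is the only person who could newly come to control Vireo.
Pablo holds 59% of Basalt, so Pablo controls Basalt.
Basalt holds 63% of Arbor, so Pablo controls Arbor.
Basalt holds 72% of Greywick, so Pablo controls Greywick.
Basalt and Arbor together hold 60% + 30% = 90% of Cobalt, so Pablo controls Cobalt.
Neither Pablo nor any entity Pablo controls holds any voting interest in Vireo.
So before the transaction, Pablo does not control Vireo.
After the purchase, Pablo's direct stake in Oakfield rises to 40% + 44% = 84%, and Hana's stake falls to 16%.
Pablo holds 84% of Oakfield, so Pablo controls Oakfield.
Oakfield holds 85% of Vireo, so Pablo controls Vireo.
Pablo did not control Vireo before and does after, so the clause is triggered.

Yes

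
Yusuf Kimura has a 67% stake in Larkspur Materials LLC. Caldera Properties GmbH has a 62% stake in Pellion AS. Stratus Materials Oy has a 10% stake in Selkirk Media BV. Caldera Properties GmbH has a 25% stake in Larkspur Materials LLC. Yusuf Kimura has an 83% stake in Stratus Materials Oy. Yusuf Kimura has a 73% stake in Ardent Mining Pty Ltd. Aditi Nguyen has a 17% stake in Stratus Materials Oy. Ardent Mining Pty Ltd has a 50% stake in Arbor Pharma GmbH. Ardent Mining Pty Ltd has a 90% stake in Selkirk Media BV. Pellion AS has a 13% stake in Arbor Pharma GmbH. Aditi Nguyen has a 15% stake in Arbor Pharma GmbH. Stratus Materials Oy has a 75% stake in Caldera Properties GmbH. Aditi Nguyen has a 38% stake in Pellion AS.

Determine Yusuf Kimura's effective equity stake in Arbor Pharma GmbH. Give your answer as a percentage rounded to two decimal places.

41.52%

Yusuf reaches Arbor along 2 paths.
Via Stratus → Caldera → Pellion: 83% × 75% × 62% × 13% = 5.01735%.
Via Ardent: 73% × 50% = 36.5%.
Total: 5.01735% + 36.5% = 41.51735%.
Rounded: 41.52%.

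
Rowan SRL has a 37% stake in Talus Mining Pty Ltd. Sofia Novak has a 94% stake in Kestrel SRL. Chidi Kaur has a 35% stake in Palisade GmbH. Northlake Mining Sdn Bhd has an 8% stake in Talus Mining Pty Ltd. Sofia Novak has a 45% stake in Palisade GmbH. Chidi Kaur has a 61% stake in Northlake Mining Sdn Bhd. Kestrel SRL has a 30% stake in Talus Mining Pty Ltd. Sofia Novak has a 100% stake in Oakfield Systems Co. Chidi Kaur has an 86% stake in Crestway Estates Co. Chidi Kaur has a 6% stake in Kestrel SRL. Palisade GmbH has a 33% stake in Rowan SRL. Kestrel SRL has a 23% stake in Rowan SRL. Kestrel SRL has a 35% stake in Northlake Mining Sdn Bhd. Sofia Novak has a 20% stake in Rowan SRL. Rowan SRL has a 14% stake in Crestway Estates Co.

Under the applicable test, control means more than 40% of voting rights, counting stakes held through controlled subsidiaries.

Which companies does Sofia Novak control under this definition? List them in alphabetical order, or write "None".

Sofia holds 94% of Kestrel, so Sofia controls Kestrel.
Sofia holds 45% of Palisade, so Sofia controls Palisade.
Sofia holds 100% of Oakfield, so Sofia controls Oakfield.
Sofia and Palisade and Kestrel together hold 20% + 33% + 23% = 76% of Rowan, so Sofia controls Rowan.
Kestrel and Rowan together hold 30% + 37% = 67% of Talus, so Sofia controls Talus.
No other company's threshold is met.

Kestrel SRL, Oakfield Systems Co, Palisade GmbH, Rowan SRL, Talus Mining Pty Ltd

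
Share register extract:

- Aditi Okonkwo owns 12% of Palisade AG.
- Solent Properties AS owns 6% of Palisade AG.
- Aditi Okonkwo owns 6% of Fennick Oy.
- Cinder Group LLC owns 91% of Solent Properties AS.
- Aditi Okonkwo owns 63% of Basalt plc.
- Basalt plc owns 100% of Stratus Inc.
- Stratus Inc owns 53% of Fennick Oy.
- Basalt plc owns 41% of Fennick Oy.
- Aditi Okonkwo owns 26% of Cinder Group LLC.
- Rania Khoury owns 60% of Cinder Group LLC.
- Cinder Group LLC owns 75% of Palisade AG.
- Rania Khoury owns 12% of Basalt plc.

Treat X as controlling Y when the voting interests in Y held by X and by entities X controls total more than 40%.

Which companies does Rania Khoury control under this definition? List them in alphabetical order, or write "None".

Rania holds 60% of Cinder, so Rania controls Cinder.
Cinder holds 91% of Solent, so Rania controls Solent.
Cinder and Solent together hold 75% + 6% = 81% of Palisade, so Rania controls Palisade.
No other company's threshold is met.

Cinder Group LLC, Palisade AG, Solent Properties AS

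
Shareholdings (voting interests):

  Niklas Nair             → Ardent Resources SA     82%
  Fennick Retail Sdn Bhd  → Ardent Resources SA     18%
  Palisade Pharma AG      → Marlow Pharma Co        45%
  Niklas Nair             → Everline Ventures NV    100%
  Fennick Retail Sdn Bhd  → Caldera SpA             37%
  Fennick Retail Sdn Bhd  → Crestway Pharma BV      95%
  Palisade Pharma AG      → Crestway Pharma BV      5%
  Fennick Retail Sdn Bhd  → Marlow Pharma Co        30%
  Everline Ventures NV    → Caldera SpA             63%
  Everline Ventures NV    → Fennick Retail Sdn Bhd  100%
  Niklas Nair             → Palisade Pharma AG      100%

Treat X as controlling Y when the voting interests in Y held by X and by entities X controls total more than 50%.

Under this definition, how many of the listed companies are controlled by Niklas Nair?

7

Niklas holds 100% of Palisade, so Niklas controls Palisade.
Niklas holds 100% of Everline, so Niklas controls Everline.
Everline holds 100% of Fennick, so Niklas controls Fennick.
Fennick and Niklas together hold 18% + 82% = 100% of Ardent, so Niklas controls Ardent.
Fennick and Palisade together hold 95% + 5% = 100% of Crestway, so Niklas controls Crestway.
Palisade and Fennick together hold 45% + 30% = 75% of Marlow, so Niklas controls Marlow.
Fennick and Everline together hold 37% + 63% = 100% of Caldera, so Niklas controls Caldera.
Niklas controls 7 companies.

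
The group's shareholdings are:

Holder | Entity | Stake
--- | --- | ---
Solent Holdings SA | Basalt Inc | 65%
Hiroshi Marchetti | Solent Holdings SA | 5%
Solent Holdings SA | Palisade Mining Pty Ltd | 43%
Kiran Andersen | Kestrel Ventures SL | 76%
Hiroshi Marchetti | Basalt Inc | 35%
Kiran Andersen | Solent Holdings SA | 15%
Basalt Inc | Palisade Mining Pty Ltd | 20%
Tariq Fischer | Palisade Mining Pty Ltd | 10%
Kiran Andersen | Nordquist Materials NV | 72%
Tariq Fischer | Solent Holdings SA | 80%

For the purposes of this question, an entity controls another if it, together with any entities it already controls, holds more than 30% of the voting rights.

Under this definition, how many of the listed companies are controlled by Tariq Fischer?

3

Tariq holds 80% of Solent, so Tariq controls Solent.
Solent holds 65% of Basalt, so Tariq controls Basalt.
Solent and Tariq and Basalt together hold 43% + 10% + 20% = 73% of Palisade, so Tariq controls Palisade.
No other company's threshold is met.
Tariq controls 3 companies.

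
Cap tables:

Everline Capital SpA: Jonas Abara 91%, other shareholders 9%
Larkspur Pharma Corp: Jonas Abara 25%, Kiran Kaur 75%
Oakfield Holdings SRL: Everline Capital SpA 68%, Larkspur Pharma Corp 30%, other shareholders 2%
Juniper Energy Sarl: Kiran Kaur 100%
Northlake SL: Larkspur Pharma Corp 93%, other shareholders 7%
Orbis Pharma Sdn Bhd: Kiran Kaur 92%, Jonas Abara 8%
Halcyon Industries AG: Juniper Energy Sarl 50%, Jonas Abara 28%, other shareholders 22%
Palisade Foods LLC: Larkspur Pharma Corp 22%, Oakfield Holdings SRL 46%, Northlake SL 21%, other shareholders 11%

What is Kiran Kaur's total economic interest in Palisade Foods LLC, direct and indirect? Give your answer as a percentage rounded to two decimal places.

Kiran reaches Palisade along 3 paths.
Via Larkspur: 75% × 22% = 16.5%.
Via Larkspur → Oakfield: 75% × 30% × 46% = 10.35%.
Via Larkspur → Northlake: 75% × 93% × 21% = 14.6475%.
Total: 16.5% + 10.35% + 14.6475% = 41.4975%.
Rounded: 41.50%.

41.50%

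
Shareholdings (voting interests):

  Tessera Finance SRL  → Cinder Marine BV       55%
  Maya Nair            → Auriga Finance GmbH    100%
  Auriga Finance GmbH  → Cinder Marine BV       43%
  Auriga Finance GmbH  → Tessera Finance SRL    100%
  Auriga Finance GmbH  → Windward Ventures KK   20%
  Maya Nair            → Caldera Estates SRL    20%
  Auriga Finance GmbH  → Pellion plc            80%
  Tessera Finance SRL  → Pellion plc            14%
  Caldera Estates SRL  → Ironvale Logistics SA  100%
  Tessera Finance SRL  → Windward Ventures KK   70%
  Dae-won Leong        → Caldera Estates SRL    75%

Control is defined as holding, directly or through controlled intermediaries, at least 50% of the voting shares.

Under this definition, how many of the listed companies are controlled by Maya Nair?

Maya holds 100% of Auriga, so Maya controls Auriga.
Auriga holds 100% of Tessera, so Maya controls Tessera.
Auriga and Tessera together hold 43% + 55% = 98% of Cinder, so Maya controls Cinder.
Tessera and Auriga together hold 14% + 80% = 94% of Pellion, so Maya controls Pellion.
Auriga and Tessera together hold 20% + 70% = 90% of Windward, so Maya controls Windward.
No other company's threshold is met.
Maya controls 5 companies.

5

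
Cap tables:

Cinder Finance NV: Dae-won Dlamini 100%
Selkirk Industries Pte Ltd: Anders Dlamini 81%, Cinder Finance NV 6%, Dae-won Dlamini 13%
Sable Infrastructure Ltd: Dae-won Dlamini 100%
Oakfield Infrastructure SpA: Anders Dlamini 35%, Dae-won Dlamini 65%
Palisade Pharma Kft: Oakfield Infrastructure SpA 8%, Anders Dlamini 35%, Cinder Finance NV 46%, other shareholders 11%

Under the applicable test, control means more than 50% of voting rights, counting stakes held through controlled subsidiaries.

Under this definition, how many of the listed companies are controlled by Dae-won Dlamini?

4

Dae-won holds 100% of Cinder, so Dae-won controls Cinder.
Dae-won holds 100% of Sable, so Dae-won controls Sable.
Dae-won holds 65% of Oakfield, so Dae-won controls Oakfield.
Oakfield and Cinder together hold 8% + 46% = 54% of Palisade, so Dae-won controls Palisade.
No other company's threshold is met.
Dae-won controls 4 companies.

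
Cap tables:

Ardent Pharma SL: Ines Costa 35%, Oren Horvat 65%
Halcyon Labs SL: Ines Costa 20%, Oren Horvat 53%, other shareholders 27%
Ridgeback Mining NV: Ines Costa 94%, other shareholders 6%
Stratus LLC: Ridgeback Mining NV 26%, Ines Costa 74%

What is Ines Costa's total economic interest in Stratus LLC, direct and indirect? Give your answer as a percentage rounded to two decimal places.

Ines reaches Stratus along 2 paths.
Via Ridgeback: 94% × 26% = 24.44%.
Direct stake: 74% = 74%.
Total: 24.44% + 74% = 98.44%.

98.44%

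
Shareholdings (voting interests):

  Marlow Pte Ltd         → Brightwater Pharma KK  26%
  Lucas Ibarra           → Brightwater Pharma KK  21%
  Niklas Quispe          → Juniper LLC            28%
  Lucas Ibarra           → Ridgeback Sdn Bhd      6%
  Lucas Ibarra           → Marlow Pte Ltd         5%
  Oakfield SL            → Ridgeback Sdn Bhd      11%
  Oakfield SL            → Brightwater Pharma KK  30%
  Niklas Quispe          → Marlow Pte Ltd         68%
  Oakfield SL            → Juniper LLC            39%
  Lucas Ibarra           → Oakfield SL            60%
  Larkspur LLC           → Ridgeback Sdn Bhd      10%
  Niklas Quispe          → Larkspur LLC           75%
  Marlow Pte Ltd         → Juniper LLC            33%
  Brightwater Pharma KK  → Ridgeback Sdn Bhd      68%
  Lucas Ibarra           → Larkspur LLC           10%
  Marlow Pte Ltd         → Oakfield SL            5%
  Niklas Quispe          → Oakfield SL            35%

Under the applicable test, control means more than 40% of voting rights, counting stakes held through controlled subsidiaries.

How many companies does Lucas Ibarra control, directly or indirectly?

3

Lucas holds 60% of Oakfield, so Lucas controls Oakfield.
Lucas and Oakfield together hold 21% + 30% = 51% of Brightwater, so Lucas controls Brightwater.
Oakfield and Lucas and Brightwater together hold 11% + 6% + 68% = 85% of Ridgeback, so Lucas controls Ridgeback.
No other company's threshold is met.
Lucas controls 3 companies.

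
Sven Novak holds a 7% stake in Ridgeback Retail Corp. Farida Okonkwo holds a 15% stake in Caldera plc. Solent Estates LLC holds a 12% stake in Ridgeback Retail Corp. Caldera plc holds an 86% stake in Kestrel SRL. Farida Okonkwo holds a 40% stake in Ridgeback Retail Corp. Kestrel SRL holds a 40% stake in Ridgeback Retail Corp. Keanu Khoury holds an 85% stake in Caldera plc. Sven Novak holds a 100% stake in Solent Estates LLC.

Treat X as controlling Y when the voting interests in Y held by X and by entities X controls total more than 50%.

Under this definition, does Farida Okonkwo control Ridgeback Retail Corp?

Farida's largest direct stake is 40% in Ridgeback, which does not meet the threshold, so Farida controls no company.
In Ridgeback, Farida's side holds only 40%, not > 50%.
So Farida does not control Ridgeback.

No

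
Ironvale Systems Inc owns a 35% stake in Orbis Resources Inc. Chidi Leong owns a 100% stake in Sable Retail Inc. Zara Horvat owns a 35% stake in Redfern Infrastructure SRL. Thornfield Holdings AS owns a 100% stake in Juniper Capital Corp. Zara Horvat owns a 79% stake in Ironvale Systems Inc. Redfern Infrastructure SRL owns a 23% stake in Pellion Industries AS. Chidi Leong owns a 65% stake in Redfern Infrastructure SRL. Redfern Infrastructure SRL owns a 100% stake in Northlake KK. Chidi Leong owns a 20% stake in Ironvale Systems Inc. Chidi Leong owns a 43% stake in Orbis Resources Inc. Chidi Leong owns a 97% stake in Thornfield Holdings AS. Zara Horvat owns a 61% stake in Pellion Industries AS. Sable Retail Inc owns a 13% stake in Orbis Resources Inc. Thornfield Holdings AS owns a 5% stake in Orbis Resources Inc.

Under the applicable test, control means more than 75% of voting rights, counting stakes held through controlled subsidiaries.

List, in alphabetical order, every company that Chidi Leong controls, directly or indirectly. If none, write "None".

Chidi holds 100% of Sable, so Chidi controls Sable.
Chidi holds 97% of Thornfield, so Chidi controls Thornfield.
Thornfield holds 100% of Juniper, so Chidi controls Juniper.
No other company's threshold is met.

Juniper Capital Corp, Sable Retail Inc, Thornfield Holdings AS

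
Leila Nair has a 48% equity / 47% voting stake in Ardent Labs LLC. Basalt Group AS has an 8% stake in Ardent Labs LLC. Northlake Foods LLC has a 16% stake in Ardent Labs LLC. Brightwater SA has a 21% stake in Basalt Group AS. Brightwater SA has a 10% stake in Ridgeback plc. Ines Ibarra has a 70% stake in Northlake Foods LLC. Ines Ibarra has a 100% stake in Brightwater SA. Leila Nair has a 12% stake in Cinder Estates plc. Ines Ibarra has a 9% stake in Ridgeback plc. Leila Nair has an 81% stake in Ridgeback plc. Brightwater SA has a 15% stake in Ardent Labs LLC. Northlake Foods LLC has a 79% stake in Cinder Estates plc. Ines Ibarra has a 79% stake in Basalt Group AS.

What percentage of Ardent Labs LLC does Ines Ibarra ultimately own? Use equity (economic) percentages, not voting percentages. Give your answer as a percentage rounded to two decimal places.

Ines reaches Ardent along 4 paths.
Via Northlake: 70% × 16% = 11.2%.
Via Brightwater: 100% × 15% = 15%.
Via Brightwater → Basalt: 100% × 21% × 8% = 1.68%.
Via Basalt: 79% × 8% = 6.32%.
Total: 11.2% + 15% + 1.68% + 6.32% = 34.2%.
Rounded: 34.20%.

34.20%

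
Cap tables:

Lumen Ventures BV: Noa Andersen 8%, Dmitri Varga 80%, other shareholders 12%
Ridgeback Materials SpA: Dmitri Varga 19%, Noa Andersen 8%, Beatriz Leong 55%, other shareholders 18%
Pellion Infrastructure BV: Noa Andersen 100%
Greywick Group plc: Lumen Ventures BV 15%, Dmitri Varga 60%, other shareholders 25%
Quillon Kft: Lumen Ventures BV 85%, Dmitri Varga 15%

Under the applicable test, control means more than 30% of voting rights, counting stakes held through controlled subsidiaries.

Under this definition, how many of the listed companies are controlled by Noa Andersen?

Noa holds 100% of Pellion, so Noa controls Pellion.
No other company's threshold is met.
Noa controls 1 company.

1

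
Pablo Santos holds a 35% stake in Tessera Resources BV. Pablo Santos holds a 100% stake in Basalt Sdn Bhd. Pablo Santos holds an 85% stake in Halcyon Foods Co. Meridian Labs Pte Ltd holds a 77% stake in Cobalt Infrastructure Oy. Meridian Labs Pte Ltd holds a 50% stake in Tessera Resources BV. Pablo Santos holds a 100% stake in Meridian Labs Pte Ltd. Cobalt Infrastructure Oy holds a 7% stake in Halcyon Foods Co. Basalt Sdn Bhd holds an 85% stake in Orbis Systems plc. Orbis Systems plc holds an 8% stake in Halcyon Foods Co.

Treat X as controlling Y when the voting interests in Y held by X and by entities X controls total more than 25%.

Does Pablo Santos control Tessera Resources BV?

Yes

Pablo holds 100% of Meridian, so Pablo controls Meridian.
Meridian and Pablo together hold 50% + 35% = 85% of Tessera, so Pablo controls Tessera.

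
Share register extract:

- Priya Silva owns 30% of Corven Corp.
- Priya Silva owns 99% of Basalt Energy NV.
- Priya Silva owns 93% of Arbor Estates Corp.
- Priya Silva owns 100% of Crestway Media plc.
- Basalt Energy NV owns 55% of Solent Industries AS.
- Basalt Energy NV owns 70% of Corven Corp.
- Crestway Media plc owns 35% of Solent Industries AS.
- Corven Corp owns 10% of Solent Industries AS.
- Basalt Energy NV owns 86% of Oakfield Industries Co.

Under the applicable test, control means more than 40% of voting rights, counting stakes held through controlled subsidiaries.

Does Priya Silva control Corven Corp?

Priya holds 99% of Basalt, so Priya controls Basalt.
Basalt and Priya together hold 70% + 30% = 100% of Corven, so Priya controls Corven.

Yes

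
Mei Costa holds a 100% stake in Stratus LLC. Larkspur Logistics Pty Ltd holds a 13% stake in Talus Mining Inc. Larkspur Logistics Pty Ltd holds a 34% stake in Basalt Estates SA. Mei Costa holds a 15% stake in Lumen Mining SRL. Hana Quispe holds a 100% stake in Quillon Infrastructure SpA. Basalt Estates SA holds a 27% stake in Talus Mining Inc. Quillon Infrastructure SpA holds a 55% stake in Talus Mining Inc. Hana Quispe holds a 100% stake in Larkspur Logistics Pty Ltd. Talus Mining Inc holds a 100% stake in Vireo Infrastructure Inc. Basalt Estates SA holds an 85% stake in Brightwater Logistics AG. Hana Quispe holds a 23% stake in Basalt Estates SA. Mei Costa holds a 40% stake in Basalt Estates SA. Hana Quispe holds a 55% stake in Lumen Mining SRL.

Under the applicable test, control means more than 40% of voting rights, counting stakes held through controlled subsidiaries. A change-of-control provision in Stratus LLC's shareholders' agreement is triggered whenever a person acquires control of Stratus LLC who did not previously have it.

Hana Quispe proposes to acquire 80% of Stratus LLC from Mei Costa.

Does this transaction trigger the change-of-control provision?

The purchase adds only to Hana's holdings (Mei's stake shrinks), so Hana is the only person who could newly come to control Stratus.
Hana holds 55% of Lumen, so Hana controls Lumen.
Hana holds 100% of Larkspur, so Hana controls Larkspur.
Hana holds 100% of Quillon, so Hana controls Quillon.
Larkspur and Hana together hold 34% + 23% = 57% of Basalt, so Hana controls Basalt.
Basalt and Quillon and Larkspur together hold 27% + 55% + 13% = 95% of Talus, so Hana controls Talus.
Talus holds 100% of Vireo, so Hana controls Vireo.
Basalt holds 85% of Brightwater, so Hana controls Brightwater.
Neither Hana nor any entity Hana controls holds any voting interest in Stratus.
So before the transaction, Hana does not control Stratus.
After the purchase, Hana holds 80% of Stratus directly, and Mei's stake falls to 20%.
Hana holds 80% of Stratus, so Hana controls Stratus.
Hana did not control Stratus before and does after, so the clause is triggered.

Yes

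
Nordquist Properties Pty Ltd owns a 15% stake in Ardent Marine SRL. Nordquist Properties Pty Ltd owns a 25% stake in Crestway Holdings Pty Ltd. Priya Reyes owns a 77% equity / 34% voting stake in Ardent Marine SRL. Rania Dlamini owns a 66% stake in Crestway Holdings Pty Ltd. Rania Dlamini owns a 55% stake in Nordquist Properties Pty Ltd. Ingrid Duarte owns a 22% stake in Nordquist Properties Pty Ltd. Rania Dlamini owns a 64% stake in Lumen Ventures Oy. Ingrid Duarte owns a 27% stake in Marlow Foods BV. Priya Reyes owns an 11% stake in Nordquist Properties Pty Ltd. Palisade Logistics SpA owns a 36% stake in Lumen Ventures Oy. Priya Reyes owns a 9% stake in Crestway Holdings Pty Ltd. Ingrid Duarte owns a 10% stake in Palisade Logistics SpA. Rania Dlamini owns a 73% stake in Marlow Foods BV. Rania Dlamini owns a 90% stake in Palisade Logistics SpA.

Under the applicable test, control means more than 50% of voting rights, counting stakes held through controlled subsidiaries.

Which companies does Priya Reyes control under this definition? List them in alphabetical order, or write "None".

Priya's largest direct stake is 34% in Ardent, which does not meet the threshold.

None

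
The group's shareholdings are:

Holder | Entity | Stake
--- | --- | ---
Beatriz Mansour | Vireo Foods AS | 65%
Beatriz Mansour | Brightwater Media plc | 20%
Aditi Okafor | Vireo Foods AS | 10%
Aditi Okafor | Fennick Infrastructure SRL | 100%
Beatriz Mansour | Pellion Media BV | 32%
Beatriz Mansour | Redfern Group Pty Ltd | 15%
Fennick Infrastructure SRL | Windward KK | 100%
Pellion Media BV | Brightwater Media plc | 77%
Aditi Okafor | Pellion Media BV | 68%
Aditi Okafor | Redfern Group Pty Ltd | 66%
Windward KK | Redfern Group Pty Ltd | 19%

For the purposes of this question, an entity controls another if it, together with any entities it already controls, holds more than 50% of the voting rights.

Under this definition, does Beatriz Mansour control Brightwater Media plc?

Beatriz holds 65% of Vireo, so Beatriz controls Vireo.
In Brightwater, Beatriz's side holds only 20%, not > 50%.
So Beatriz does not control Brightwater.

No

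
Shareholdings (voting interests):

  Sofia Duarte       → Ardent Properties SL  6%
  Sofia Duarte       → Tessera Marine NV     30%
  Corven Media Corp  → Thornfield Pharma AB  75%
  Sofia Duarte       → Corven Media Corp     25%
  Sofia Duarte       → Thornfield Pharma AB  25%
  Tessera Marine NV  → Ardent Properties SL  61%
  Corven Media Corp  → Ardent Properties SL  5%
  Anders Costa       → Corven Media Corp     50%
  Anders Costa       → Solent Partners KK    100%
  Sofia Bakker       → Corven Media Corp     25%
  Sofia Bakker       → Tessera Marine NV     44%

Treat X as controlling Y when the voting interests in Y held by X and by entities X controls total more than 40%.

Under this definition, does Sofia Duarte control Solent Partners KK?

No

Sofia Duarte's largest direct stake is 30% in Tessera, which does not meet the threshold, so Sofia Duarte controls no company.
Neither Sofia Duarte nor any entity Sofia Duarte controls holds any voting interest in Solent.
So Sofia Duarte does not control Solent.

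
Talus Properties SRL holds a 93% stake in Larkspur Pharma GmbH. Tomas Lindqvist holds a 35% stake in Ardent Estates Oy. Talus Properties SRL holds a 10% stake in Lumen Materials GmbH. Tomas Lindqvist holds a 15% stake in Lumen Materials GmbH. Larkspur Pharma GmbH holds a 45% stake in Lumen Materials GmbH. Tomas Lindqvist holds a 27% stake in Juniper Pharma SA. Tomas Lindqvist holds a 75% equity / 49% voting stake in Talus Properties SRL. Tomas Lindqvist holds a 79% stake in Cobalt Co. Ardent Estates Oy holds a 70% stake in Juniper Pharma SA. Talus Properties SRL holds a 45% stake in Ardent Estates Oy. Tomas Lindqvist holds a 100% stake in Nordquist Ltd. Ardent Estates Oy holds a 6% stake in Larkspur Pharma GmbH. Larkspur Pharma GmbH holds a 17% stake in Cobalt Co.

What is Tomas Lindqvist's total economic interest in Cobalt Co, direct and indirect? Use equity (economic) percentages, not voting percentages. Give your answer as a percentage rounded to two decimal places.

91.56%

Tomas reaches Cobalt along 4 paths.
Direct stake: 79% = 79%.
Via Talus → Larkspur: 75% × 93% × 17% = 11.8575%.
Via Talus → Ardent → Larkspur: 75% × 45% × 6% × 17% = 0.34425%.
Via Ardent → Larkspur: 35% × 6% × 17% = 0.357%.
Total: 79% + 11.8575% + 0.34425% + 0.357% = 91.55875%.
Rounded: 91.56%.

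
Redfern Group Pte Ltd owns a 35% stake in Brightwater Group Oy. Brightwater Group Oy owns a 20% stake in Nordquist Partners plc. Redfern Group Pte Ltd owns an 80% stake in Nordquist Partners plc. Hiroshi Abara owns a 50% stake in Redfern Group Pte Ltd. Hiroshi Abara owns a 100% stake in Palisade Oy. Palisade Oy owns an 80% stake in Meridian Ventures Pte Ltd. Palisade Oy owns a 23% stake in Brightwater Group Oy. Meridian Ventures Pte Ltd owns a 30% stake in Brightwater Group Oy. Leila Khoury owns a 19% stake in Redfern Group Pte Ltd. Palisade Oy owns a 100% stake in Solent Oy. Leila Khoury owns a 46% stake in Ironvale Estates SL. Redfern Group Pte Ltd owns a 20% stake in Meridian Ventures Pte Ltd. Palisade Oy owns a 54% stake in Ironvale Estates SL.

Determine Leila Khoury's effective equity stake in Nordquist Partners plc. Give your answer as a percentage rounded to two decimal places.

Leila reaches Nordquist along 3 paths.
Via Redfern → Meridian → Brightwater: 19% × 20% × 30% × 20% = 0.228%.
Via Redfern → Brightwater: 19% × 35% × 20% = 1.33%.
Via Redfern: 19% × 80% = 15.2%.
Total: 0.228% + 1.33% + 15.2% = 16.758%.
Rounded: 16.76%.

16.76%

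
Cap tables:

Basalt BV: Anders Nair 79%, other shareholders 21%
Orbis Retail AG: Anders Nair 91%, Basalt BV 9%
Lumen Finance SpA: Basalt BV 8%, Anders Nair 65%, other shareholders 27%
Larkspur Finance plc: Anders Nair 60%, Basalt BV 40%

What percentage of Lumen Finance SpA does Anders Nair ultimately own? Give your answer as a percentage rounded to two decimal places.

71.32%

Anders reaches Lumen along 2 paths.
Via Basalt: 79% × 8% = 6.32%.
Direct stake: 65% = 65%.
Total: 6.32% + 65% = 71.32%.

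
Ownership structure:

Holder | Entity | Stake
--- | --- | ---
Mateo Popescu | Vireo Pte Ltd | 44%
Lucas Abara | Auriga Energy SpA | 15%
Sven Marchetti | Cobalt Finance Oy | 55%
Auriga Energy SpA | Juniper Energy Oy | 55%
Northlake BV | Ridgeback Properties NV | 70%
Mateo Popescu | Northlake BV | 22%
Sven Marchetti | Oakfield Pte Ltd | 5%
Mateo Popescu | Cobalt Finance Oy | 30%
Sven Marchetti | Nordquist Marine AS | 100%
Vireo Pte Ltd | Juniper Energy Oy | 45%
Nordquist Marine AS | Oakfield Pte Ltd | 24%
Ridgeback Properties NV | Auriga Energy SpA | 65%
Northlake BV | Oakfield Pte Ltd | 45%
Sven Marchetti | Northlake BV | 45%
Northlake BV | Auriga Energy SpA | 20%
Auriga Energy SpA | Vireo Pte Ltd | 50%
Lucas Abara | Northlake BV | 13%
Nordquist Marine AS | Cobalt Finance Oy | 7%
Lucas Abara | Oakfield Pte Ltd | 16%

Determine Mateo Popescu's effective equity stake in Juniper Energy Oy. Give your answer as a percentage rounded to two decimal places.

30.97%

Mateo reaches Juniper along 5 paths.
Via Northlake → Ridgeback → Auriga: 22% × 70% × 65% × 55% = 5.5055%.
Via Northlake → Auriga: 22% × 20% × 55% = 2.42%.
Via Vireo: 44% × 45% = 19.8%.
Via Northlake → Ridgeback → Auriga → Vireo: 22% × 70% × 65% × 50% × 45% = 2.25225%.
Via Northlake → Auriga → Vireo: 22% × 20% × 50% × 45% = 0.99%.
Total: 5.5055% + 2.42% + 19.8% + 2.25225% + 0.99% = 30.96775%.
Rounded: 30.97%.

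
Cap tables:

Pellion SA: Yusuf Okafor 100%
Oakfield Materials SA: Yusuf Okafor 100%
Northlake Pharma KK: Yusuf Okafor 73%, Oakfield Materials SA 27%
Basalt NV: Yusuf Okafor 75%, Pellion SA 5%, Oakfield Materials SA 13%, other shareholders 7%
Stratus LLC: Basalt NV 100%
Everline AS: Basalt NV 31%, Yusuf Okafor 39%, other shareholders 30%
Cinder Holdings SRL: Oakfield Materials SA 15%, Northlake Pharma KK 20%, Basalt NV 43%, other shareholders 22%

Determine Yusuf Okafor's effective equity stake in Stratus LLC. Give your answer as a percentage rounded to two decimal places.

Yusuf reaches Stratus along 3 paths.
Via Basalt: 75% × 100% = 75%.
Via Pellion → Basalt: 100% × 5% × 100% = 5%.
Via Oakfield → Basalt: 100% × 13% × 100% = 13%.
Total: 75% + 5% + 13% = 93%.
Rounded: 93.00%.

93.00%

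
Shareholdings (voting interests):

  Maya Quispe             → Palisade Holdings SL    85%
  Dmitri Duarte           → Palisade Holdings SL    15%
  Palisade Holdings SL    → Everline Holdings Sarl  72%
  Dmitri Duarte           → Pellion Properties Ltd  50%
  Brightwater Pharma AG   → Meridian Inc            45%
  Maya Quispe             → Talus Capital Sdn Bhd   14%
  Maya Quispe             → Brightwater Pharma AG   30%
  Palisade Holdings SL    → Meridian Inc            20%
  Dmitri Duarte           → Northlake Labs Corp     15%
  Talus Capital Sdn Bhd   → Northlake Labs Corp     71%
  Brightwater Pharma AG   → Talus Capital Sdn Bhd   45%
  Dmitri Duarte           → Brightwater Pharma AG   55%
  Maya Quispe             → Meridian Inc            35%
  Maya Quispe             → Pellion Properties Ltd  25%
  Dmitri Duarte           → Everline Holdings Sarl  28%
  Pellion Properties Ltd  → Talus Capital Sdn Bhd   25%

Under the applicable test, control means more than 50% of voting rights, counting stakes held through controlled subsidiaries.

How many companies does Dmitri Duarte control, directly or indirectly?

Dmitri holds 55% of Brightwater, so Dmitri controls Brightwater.
No other company's threshold is met.
Dmitri controls 1 company.

1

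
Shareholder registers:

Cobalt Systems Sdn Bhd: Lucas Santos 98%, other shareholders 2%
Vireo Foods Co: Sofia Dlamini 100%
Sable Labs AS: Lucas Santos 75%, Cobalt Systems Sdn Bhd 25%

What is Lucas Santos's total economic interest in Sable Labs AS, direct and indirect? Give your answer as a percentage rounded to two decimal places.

99.50%

Lucas reaches Sable along 2 paths.
Direct stake: 75% = 75%.
Via Cobalt: 98% × 25% = 24.5%.
Total: 75% + 24.5% = 99.5%.
Rounded: 99.50%.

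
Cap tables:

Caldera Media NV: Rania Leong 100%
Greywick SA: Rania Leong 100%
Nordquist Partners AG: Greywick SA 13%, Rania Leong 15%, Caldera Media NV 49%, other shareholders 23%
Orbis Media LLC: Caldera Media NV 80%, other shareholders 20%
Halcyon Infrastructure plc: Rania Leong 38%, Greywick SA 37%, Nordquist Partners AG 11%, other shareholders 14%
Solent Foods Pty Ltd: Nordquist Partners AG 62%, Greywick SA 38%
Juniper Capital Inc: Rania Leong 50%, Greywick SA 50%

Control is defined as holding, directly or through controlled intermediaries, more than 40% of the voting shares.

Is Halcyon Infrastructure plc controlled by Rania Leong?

Rania holds 100% of Caldera, so Rania controls Caldera.
Rania holds 100% of Greywick, so Rania controls Greywick.
Greywick and Rania and Caldera together hold 13% + 15% + 49% = 77% of Nordquist, so Rania controls Nordquist.
Rania and Greywick and Nordquist together hold 38% + 37% + 11% = 86% of Halcyon, so Rania controls Halcyon.

Yes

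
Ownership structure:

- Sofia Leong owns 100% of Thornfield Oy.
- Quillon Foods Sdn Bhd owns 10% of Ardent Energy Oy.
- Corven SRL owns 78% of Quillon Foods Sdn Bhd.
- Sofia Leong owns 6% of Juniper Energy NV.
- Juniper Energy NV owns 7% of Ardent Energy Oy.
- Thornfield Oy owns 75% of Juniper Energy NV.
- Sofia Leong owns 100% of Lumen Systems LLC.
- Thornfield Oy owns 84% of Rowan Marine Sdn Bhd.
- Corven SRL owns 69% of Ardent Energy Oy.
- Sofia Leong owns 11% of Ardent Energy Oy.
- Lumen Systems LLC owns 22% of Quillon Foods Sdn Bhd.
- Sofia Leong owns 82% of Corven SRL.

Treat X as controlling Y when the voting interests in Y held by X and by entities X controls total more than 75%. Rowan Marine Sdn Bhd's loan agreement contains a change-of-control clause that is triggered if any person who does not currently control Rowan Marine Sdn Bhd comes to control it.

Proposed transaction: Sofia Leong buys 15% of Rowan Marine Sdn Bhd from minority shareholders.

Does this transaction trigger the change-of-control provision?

The purchase changes only Sofia's holdings, so Sofia is the only person who could newly come to control Rowan.
Sofia holds 100% of Thornfield, so Sofia controls Thornfield.
Thornfield holds 84% of Rowan, so Sofia controls Rowan.
So Sofia already controls Rowan before the transaction.
After the purchase, Sofia holds 15% of Rowan directly.
Sofia controlled Rowan already, so this is not a new person acquiring control; every other person's position is unchanged or reduced.
No new person acquires control, so the clause is not triggered.

No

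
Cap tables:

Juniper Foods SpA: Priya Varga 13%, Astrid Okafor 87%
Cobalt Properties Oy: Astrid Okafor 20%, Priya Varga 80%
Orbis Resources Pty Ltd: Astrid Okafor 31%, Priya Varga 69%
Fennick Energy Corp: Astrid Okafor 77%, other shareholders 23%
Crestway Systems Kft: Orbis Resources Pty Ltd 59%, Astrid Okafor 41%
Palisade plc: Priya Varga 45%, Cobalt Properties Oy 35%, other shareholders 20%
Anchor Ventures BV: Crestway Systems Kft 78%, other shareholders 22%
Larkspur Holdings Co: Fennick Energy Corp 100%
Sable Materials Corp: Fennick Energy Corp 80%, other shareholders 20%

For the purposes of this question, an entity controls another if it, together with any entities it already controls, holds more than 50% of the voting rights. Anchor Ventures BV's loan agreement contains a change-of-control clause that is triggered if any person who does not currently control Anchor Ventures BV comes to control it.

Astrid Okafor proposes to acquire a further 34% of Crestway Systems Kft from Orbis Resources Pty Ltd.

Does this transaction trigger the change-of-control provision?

The purchase adds only to Astrid's holdings (Orbis's stake shrinks), so Astrid is the only person who could newly come to control Anchor.
Astrid holds 87% of Juniper, so Astrid controls Juniper.
Astrid holds 77% of Fennick, so Astrid controls Fennick.
Fennick holds 100% of Larkspur, so Astrid controls Larkspur.
Fennick holds 80% of Sable, so Astrid controls Sable.
Neither Astrid nor any entity Astrid controls holds any voting interest in Anchor.
So before the transaction, Astrid does not control Anchor.
After the purchase, Astrid's direct stake in Crestway rises to 41% + 34% = 75%, and Orbis's stake falls to 25%.
Astrid holds 75% of Crestway, so Astrid controls Crestway.
Crestway holds 78% of Anchor, so Astrid controls Anchor.
Astrid did not control Anchor before and does after, so the clause is triggered.

Yes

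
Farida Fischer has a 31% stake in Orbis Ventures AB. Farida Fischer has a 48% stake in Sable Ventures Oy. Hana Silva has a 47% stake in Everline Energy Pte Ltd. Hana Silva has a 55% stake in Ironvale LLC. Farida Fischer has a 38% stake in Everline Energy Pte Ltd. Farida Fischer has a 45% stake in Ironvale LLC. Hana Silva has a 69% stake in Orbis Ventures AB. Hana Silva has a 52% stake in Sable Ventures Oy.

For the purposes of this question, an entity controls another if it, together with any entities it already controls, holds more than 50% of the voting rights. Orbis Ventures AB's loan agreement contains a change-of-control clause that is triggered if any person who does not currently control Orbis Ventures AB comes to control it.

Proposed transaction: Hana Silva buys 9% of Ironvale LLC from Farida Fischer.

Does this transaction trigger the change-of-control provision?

The purchase adds only to Hana's holdings (Farida's stake shrinks), so Hana is the only person who could newly come to control Orbis.
Hana holds 69% of Orbis, so Hana controls Orbis.
So Hana already controls Orbis before the transaction.
After the purchase, Hana's direct stake in Ironvale rises to 55% + 9% = 64%, and Farida's stake falls to 36%.
Hana controlled Orbis already, so this is not a new person acquiring control; every other person's position is unchanged or reduced.
No new person acquires control, so the clause is not triggered.

No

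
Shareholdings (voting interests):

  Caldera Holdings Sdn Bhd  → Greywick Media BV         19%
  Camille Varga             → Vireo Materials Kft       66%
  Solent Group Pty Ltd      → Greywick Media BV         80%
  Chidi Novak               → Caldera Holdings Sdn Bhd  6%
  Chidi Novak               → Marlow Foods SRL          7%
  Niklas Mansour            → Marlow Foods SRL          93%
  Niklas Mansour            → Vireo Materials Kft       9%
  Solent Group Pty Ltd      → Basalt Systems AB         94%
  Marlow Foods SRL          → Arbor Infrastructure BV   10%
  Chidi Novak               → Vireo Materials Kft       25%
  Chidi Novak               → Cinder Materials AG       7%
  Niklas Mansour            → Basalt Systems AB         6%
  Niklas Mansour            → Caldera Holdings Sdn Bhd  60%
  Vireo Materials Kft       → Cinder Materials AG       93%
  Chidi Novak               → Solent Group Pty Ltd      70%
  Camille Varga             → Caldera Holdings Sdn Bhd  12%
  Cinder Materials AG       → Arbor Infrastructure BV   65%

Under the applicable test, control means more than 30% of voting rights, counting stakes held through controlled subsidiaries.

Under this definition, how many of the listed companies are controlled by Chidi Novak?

3

Chidi holds 70% of Solent, so Chidi controls Solent.
Solent holds 94% of Basalt, so Chidi controls Basalt.
Solent holds 80% of Greywick, so Chidi controls Greywick.
No other company's threshold is met.
Chidi controls 3 companies.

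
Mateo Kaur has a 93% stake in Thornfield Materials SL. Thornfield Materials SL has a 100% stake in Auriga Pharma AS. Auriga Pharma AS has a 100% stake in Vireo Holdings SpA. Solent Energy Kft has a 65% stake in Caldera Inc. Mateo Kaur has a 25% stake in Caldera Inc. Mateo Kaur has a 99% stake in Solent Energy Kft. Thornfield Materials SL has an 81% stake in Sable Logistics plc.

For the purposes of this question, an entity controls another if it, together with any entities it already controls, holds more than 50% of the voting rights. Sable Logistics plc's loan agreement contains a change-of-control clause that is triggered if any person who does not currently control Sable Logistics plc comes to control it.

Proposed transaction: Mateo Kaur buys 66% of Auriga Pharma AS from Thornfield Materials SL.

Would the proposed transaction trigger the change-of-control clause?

No

The purchase adds only to Mateo's holdings (Thornfield's stake shrinks), so Mateo is the only person who could newly come to control Sable.
Mateo holds 93% of Thornfield, so Mateo controls Thornfield.
Thornfield holds 81% of Sable, so Mateo controls Sable.
So Mateo already controls Sable before the transaction.
After the purchase, Mateo holds 66% of Auriga directly, and Thornfield's stake falls to 34%.
Mateo controlled Sable already, so this is not a new person acquiring control; every other person's position is unchanged or reduced.
No new person acquires control, so the clause is not triggered.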